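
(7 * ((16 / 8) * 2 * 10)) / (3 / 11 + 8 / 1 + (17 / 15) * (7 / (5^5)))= 10312500/304781 = 33.84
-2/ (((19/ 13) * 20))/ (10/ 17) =-0.12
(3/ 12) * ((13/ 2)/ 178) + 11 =15677/1424 = 11.01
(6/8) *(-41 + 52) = 33/4 = 8.25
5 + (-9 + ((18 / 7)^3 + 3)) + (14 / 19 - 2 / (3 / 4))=275143/19551 = 14.07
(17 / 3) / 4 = 1.42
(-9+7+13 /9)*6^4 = -720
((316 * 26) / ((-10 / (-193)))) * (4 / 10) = 1585688/25 = 63427.52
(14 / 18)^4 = 2401/6561 = 0.37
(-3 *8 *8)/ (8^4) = -3/64 = -0.05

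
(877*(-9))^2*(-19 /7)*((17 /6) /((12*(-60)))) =665433.93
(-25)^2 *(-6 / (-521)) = 3750/521 = 7.20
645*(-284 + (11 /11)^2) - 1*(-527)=-182008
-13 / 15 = -0.87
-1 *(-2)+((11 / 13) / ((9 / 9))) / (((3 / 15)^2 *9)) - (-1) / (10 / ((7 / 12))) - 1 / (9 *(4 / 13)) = 4.05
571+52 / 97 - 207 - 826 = -461.46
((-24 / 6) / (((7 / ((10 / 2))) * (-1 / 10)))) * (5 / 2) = 500/7 = 71.43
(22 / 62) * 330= 3630/31 = 117.10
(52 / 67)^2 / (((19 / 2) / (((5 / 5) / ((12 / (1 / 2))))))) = 676/255873 = 0.00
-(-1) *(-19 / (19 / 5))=-5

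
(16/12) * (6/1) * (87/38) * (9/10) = 1566/95 = 16.48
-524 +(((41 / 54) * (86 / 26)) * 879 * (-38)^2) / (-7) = -373384754/819 = -455903.24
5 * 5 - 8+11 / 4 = 79/4 = 19.75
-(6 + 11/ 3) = -29/3 = -9.67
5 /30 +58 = 349/6 = 58.17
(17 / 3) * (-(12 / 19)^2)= -2.26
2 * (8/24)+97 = 293/3 = 97.67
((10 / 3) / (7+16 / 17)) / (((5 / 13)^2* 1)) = 5746/2025 = 2.84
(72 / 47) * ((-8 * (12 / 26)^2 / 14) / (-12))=864/55601 = 0.02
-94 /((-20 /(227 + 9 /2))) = 21761/20 = 1088.05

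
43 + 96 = 139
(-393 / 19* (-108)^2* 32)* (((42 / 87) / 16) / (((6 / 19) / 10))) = -213917760/29 = -7376474.48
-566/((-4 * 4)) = 283/8 = 35.38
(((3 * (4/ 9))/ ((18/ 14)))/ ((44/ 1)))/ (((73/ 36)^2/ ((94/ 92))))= 7896/1348237 = 0.01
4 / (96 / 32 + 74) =4/77 = 0.05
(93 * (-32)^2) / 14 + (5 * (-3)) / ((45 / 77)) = 142309/21 = 6776.62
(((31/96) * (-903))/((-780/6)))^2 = 87067561/17305600 = 5.03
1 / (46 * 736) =1/33856 = 0.00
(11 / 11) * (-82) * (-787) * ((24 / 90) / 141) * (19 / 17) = 4904584/35955 = 136.41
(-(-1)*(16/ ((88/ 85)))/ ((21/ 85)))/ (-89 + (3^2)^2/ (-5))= -36125/60753 = -0.59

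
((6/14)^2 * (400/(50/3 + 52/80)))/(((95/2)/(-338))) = -29203200/967309 = -30.19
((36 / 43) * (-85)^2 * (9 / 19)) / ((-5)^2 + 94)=137700/5719 = 24.08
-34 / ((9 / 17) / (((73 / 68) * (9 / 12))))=-1241/24 = -51.71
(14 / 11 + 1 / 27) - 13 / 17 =2752/5049 = 0.55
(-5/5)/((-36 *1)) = 1/36 = 0.03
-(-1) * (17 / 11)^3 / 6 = 4913/7986 = 0.62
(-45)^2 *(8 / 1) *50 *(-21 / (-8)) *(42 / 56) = 3189375/2 = 1594687.50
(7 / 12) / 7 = 1/12 = 0.08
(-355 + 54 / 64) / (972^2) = -11333/30233088 = 0.00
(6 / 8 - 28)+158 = 130.75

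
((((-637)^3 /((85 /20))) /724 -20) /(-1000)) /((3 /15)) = 258536393/615400 = 420.11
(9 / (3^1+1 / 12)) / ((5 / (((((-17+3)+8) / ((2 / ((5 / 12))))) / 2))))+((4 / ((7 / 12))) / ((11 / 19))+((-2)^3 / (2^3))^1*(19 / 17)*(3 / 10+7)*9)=-15002151/242165 = -61.95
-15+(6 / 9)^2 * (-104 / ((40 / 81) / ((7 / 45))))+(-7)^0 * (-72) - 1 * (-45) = -56.56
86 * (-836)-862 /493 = -35445590/493 = -71897.75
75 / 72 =25/24 = 1.04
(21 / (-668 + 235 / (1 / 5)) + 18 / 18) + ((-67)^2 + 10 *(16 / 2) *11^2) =2394737/169 = 14170.04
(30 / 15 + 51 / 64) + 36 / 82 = 8491/2624 = 3.24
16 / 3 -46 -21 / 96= -3925/96 = -40.89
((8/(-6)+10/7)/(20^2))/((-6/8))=-1/3150 = 0.00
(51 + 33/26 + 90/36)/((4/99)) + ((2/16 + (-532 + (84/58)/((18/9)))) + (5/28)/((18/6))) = 52217183/63336 = 824.45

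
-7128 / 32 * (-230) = 102465/2 = 51232.50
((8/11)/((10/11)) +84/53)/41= 0.06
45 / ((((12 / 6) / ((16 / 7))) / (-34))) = -12240/7 = -1748.57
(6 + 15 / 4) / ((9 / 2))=13/6 = 2.17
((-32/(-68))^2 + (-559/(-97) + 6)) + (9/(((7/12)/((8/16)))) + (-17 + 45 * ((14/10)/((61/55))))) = 712243209/11970091 = 59.50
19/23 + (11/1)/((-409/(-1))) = 8024/9407 = 0.85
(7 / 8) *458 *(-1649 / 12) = -2643347/48 = -55069.73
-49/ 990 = -0.05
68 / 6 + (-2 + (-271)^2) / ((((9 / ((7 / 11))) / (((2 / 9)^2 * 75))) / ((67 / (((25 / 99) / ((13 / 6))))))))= 895516084/81 = 11055754.12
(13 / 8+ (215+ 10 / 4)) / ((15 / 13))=22789/120 = 189.91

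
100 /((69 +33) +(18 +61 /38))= 3800/4621 = 0.82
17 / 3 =5.67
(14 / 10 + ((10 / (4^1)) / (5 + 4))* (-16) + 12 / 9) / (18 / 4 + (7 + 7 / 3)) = -154/1245 = -0.12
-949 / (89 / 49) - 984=-134077/89 = -1506.48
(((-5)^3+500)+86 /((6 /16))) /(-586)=-1813/1758 = -1.03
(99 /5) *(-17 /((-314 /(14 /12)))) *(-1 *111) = -435897/3140 = -138.82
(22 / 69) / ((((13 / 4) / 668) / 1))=58784/897 = 65.53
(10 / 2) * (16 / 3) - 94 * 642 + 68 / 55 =-60320.10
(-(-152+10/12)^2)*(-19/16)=15630331/576 = 27135.99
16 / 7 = 2.29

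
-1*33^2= -1089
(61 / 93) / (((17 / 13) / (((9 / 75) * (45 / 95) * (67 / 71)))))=478179/17773075 = 0.03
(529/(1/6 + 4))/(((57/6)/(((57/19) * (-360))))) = -1371168/95 = -14433.35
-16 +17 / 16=-239/16 = -14.94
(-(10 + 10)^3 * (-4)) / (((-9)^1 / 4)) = -128000/9 = -14222.22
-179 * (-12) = 2148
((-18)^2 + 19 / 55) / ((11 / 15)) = 53517/121 = 442.29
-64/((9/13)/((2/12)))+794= 21022/27 = 778.59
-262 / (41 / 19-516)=4978/9763 = 0.51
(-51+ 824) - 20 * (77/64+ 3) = 11023/16 = 688.94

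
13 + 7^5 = 16820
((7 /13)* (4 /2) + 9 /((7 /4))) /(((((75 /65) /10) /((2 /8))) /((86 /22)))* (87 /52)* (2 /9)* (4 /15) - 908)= -2372955/346413424 = -0.01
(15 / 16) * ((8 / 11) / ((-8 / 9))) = -0.77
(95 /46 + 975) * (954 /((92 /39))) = 836111835/2116 = 395137.92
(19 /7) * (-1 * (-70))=190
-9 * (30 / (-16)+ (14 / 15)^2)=1807/200 = 9.04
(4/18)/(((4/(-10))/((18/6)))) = -5/3 = -1.67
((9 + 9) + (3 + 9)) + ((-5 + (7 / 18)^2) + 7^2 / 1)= 24025/324 = 74.15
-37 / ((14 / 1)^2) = -37/196 = -0.19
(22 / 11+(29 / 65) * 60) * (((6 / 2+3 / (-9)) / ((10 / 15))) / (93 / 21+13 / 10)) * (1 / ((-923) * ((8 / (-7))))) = 0.02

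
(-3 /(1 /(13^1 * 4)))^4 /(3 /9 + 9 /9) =444180672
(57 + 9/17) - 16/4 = 910/17 = 53.53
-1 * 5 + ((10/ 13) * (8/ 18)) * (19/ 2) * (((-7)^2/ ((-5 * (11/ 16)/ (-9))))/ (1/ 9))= 535541/143 = 3745.04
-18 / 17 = -1.06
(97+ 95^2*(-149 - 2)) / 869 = -1362678/869 = -1568.10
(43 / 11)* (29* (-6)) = -7482/11 = -680.18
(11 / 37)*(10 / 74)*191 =10505/1369 = 7.67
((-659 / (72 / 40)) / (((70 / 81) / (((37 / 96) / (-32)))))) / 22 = 73149/315392 = 0.23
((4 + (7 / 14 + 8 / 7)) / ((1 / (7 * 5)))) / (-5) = -79/2 = -39.50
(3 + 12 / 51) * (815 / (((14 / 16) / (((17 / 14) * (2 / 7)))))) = 358600/343 = 1045.48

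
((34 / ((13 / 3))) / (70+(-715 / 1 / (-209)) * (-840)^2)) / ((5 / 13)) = 969/114663325 = 0.00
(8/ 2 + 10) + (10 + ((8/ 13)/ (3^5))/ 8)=75817/3159 = 24.00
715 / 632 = 1.13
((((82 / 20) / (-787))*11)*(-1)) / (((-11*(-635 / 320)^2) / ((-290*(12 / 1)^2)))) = 701300736/12693523 = 55.25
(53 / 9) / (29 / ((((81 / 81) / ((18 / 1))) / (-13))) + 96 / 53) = -2809/3236058 = 0.00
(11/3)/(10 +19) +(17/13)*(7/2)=10639/2262 = 4.70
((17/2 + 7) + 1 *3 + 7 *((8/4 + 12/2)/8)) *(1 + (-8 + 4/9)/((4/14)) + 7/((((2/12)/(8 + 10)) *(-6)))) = -23171/6 = -3861.83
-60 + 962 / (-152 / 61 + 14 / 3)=76083/199 = 382.33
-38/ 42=-19/21 = -0.90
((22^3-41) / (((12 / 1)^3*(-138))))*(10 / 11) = -53035/1311552 = -0.04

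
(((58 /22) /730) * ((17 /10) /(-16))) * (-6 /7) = 1479/4496800 = 0.00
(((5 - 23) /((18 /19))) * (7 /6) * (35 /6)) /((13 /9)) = -4655/52 = -89.52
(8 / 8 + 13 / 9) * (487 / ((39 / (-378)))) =-149996/13 = -11538.15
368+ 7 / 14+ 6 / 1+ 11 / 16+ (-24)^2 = 15219/16 = 951.19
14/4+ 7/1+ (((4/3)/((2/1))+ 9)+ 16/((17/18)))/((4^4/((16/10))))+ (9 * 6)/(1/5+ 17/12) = 34880989/791520 = 44.07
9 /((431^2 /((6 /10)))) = 27/928805 = 0.00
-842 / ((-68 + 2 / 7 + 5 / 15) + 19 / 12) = 70728/5527 = 12.80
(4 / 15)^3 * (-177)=-3.36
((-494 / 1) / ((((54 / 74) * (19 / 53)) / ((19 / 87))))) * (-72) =7749872/261 = 29693.00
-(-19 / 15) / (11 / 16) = 304/165 = 1.84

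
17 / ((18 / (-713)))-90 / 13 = -159193/234 = -680.31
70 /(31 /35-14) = -2450/459 = -5.34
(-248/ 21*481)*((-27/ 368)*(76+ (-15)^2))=5770557/46 = 125446.89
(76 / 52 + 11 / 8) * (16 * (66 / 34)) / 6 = 3245/221 = 14.68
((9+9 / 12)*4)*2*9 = 702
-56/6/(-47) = 28/141 = 0.20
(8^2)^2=4096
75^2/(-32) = -5625/32 = -175.78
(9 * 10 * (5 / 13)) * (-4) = -1800/13 = -138.46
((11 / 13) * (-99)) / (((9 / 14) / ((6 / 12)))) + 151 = 1116/13 = 85.85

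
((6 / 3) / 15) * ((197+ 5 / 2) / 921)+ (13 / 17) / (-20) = -2929/313140 = -0.01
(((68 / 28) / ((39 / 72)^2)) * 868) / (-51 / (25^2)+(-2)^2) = 24480000/13351 = 1833.57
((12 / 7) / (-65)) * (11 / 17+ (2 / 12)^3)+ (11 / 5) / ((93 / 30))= 2988877/4316130 = 0.69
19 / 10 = 1.90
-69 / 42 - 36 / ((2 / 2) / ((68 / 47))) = -35353/658 = -53.73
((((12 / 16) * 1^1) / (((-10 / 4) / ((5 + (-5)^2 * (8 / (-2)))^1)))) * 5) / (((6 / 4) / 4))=380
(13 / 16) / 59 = 13/944 = 0.01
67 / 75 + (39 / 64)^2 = 388507/307200 = 1.26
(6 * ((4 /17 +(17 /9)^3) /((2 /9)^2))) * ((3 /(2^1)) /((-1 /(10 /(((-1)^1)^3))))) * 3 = 1296555/34 = 38133.97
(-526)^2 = 276676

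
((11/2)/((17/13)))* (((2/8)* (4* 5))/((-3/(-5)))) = 3575/102 = 35.05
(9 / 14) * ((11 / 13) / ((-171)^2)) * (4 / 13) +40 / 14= 1568806/549081 = 2.86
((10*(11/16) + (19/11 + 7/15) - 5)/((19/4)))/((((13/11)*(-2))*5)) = -5371/74100 = -0.07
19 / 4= 4.75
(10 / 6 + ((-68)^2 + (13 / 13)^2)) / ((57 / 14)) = 194320/171 = 1136.37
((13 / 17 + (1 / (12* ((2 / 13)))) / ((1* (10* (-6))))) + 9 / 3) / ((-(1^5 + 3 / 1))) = -0.94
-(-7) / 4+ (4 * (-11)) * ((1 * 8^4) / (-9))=720959/36 = 20026.64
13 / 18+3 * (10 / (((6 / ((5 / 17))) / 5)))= 2471/306 = 8.08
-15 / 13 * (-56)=64.62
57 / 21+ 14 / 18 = 220/63 = 3.49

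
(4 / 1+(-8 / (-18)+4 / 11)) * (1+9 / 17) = 728/99 = 7.35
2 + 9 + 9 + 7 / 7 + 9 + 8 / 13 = 30.62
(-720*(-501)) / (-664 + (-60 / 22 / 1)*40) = -495990/1063 = -466.59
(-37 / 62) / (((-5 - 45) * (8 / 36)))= 333/6200 = 0.05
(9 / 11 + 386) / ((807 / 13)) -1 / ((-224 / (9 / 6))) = 24807751/3976896 = 6.24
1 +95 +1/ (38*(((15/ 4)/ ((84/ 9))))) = 82136/855 = 96.07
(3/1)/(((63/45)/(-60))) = -900/7 = -128.57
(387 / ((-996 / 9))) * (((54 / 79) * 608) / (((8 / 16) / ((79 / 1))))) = -19058976/83 = -229626.22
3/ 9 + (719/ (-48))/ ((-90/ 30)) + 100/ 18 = 1567/144 = 10.88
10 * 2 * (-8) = -160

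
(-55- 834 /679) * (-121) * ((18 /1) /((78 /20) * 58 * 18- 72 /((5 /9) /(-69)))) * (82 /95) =378812038/46637115 = 8.12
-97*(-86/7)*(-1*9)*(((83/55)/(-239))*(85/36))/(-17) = -346193/36806 = -9.41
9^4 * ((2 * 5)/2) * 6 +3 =196833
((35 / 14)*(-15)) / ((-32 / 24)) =225/8 = 28.12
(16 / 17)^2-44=-12460/289 = -43.11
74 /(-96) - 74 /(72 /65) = -9731/144 = -67.58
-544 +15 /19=-10321/19 = -543.21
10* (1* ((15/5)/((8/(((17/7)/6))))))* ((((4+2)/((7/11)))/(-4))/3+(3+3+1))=7395/784 = 9.43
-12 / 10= -6/5 = -1.20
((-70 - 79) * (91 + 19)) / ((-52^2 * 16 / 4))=8195/5408 = 1.52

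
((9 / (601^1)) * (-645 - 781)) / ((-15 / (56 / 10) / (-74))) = -8864016/15025 = -589.95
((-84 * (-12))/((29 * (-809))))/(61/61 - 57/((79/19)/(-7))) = -19908/44927815 = 0.00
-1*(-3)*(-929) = -2787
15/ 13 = 1.15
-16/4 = -4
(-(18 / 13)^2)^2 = 104976/28561 = 3.68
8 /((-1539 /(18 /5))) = -16/855 = -0.02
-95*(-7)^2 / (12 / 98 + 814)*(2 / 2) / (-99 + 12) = 228095/3470604 = 0.07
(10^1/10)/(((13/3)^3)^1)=27/2197 = 0.01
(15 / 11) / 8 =15/88 = 0.17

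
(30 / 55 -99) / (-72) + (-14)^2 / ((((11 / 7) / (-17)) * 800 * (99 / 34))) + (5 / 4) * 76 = 20790571/217800 = 95.46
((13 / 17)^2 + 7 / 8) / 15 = 225/2312 = 0.10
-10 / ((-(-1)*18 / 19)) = -95/9 = -10.56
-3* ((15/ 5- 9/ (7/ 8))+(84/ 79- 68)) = 123135/553 = 222.67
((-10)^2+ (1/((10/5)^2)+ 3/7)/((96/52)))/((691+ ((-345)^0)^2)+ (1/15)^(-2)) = 67447/616224 = 0.11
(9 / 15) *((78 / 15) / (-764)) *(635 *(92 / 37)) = -227838/35335 = -6.45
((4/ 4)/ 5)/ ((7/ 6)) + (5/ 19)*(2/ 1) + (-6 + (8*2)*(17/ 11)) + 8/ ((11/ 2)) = 152734/7315 = 20.88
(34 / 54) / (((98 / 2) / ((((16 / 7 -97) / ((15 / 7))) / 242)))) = -3757/1600830 = 0.00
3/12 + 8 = 33/4 = 8.25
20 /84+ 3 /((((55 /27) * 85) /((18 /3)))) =33581/98175 = 0.34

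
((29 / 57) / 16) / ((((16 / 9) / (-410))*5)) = -1.47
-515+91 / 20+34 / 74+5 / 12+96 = -459067/1110 = -413.57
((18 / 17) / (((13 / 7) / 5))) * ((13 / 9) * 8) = 560/17 = 32.94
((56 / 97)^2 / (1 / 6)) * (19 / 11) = 357504/103499 = 3.45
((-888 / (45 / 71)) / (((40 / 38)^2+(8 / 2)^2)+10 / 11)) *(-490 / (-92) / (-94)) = 511159033/116011839 = 4.41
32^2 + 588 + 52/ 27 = 43576/27 = 1613.93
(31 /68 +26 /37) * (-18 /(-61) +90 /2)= 8054145/153476 = 52.48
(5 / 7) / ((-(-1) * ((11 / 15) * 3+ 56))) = 25/2037 = 0.01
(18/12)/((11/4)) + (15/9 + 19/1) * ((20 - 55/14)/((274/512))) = 6552954/10549 = 621.19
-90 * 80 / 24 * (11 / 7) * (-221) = 729300/7 = 104185.71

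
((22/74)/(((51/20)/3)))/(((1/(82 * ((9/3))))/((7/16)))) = 47355/1258 = 37.64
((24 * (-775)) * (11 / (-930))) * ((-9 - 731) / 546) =-81400/273 = -298.17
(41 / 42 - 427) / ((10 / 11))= -196823/420 = -468.63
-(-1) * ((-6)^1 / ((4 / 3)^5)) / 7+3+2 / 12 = 31861/10752 = 2.96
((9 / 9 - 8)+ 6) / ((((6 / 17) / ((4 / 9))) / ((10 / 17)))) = -20/27 = -0.74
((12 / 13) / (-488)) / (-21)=1/11102 = 0.00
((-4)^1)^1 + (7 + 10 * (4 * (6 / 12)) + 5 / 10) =47/2 = 23.50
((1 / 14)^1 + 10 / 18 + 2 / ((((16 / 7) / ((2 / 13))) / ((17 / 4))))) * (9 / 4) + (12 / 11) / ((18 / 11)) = 58787/17472 = 3.36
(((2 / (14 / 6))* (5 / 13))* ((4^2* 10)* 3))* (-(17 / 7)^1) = -384.30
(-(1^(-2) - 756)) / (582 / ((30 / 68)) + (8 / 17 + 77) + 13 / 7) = 449225/832124 = 0.54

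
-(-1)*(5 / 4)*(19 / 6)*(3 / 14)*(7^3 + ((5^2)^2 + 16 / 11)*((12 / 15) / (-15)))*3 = 4852809/6160 = 787.79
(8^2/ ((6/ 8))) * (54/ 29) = 4608/29 = 158.90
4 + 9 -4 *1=9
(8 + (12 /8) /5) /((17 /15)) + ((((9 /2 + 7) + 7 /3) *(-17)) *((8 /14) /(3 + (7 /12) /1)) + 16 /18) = -2697715/92106 = -29.29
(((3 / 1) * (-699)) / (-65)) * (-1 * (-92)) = 2968.06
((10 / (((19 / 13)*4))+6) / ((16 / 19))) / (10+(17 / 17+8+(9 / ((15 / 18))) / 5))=7325/16928 = 0.43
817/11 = 74.27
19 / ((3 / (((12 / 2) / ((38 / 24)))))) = 24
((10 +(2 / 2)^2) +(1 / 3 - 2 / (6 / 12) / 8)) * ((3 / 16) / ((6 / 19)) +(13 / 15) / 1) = 9113/576 = 15.82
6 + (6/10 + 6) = 63/5 = 12.60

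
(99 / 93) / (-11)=-3/31 = -0.10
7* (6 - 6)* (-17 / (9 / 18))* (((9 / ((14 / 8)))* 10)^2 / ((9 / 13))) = 0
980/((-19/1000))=-980000/19 = -51578.95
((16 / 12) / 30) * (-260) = -104/9 = -11.56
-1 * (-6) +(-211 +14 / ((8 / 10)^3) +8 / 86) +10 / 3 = -719221/4128 = -174.23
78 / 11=7.09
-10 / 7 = -1.43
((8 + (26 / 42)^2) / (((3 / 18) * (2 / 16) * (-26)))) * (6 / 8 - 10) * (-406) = -58122.80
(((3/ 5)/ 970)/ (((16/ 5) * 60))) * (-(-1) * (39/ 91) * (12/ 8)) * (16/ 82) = 9/22271200 = 0.00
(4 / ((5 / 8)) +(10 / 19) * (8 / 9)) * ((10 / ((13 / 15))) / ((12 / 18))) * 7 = 205520/247 = 832.06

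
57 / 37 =1.54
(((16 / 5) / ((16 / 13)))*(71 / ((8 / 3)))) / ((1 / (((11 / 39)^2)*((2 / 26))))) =8591/20280 = 0.42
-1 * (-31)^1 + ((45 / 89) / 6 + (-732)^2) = 535855.08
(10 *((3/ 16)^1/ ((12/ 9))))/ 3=15/32 = 0.47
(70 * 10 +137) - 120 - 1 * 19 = 698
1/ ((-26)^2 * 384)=1/259584 = 0.00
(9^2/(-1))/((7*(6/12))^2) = -324/49 = -6.61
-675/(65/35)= -4725/13 = -363.46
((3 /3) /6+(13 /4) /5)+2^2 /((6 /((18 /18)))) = 89/60 = 1.48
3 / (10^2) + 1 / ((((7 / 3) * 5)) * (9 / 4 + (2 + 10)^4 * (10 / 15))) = 77443/2580900 = 0.03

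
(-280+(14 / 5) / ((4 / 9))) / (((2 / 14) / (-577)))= 11054743/10 = 1105474.30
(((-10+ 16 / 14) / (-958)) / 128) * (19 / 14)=589/6008576 = 0.00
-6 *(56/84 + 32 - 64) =188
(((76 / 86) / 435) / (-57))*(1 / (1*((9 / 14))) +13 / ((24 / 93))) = -3739/2020140 = 0.00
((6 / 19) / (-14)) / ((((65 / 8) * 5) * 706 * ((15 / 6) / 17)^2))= -13872/381460625 = 0.00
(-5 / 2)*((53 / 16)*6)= -795/16 = -49.69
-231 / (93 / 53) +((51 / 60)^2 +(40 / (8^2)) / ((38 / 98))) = -30465629/235600 = -129.31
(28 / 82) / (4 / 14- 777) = -98/222917 = 0.00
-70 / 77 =-10/11 = -0.91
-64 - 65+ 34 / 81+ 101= -2234/81 = -27.58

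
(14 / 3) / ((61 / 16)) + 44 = 8276/183 = 45.22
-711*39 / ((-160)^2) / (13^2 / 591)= -1260603/332800 = -3.79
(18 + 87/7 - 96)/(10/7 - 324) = 459/2258 = 0.20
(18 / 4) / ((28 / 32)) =36/7 = 5.14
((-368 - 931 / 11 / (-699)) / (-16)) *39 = 36772073/41008 = 896.70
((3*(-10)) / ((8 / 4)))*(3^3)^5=-215233605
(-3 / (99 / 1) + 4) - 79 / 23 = 406/759 = 0.53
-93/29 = -3.21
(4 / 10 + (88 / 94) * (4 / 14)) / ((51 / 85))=366/329 = 1.11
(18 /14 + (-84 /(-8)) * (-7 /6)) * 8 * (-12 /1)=7368/7 = 1052.57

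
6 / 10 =3/5 = 0.60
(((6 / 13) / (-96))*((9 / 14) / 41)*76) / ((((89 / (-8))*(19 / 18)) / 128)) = 20736/332059 = 0.06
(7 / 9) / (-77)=-1/99 = -0.01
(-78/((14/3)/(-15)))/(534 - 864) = -117/154 = -0.76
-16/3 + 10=14/3 = 4.67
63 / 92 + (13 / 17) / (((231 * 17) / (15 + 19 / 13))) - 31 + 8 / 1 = -137036539/6141828 = -22.31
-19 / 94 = -0.20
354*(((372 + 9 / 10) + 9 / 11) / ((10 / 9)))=119066.61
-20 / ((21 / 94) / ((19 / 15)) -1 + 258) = -35720/459317 = -0.08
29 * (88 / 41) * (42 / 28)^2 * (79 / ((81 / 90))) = 504020/41 = 12293.17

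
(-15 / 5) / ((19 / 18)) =-54/19 = -2.84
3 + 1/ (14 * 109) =4579/1526 = 3.00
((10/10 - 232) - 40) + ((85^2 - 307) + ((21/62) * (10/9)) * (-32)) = 6634.96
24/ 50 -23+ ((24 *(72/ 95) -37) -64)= -50032/475 = -105.33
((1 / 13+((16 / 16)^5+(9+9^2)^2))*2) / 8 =52657/26 = 2025.27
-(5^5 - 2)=-3123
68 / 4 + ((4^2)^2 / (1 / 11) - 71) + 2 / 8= 11049/4 = 2762.25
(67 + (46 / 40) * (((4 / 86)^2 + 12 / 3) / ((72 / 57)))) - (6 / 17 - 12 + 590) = -191505919/377196 = -507.71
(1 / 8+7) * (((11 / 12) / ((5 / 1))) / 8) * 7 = 1463/1280 = 1.14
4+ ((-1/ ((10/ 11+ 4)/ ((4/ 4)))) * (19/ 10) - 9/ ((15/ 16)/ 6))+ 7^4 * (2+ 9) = 14232787/540 = 26357.01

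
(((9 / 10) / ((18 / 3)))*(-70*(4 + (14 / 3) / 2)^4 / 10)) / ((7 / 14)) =-912247/270 = -3378.69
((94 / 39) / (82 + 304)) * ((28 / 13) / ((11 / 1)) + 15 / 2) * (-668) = -34551298/1076361 = -32.10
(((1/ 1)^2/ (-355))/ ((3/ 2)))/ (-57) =2/60705 = 0.00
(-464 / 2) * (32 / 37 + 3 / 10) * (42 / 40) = -262479/925 = -283.76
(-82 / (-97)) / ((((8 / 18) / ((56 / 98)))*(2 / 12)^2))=26568/679 = 39.13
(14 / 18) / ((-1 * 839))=-7/7551 = 0.00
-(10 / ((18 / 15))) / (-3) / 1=25/9 = 2.78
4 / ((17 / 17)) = 4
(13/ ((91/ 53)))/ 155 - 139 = -150762/1085 = -138.95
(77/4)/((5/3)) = 231/20 = 11.55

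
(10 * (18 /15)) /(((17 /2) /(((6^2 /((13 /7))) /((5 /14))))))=76.63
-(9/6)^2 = -9/4 = -2.25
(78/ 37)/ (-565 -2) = -26/6993 = 0.00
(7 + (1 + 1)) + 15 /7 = 78/7 = 11.14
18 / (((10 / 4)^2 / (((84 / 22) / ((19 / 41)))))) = 23.73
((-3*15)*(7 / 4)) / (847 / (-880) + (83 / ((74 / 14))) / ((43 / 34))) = -1431900/208259 = -6.88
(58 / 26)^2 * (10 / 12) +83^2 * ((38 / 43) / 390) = 1435747/72670 = 19.76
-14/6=-7/3 = -2.33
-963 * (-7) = 6741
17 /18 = 0.94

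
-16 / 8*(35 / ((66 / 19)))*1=-665/33 = -20.15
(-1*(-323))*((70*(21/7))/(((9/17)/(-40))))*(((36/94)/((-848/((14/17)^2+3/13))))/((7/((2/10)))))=1946550/32383 = 60.11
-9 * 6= -54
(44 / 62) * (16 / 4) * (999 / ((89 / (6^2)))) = 3164832/2759 = 1147.09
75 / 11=6.82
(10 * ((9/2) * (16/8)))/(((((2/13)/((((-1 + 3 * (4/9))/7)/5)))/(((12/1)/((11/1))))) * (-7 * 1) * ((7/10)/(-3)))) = 14040/3773 = 3.72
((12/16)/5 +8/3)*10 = 28.17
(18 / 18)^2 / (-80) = -1/80 = -0.01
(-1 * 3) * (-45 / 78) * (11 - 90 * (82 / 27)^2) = -331745/234 = -1417.71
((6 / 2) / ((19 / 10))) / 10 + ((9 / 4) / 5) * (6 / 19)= 0.30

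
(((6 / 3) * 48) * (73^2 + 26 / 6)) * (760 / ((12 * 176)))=6080000/33 = 184242.42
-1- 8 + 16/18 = -73/9 = -8.11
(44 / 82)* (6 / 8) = 33/82 = 0.40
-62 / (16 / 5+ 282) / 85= -1/391 = 0.00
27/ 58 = 0.47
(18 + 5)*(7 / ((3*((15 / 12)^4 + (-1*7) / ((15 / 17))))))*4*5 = -4121600/21089 = -195.44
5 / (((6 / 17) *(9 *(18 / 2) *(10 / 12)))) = 17/81 = 0.21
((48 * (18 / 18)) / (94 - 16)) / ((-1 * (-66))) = 0.01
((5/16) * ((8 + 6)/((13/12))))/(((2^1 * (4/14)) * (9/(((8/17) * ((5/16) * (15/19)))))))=6125/67184 = 0.09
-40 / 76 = -10/19 = -0.53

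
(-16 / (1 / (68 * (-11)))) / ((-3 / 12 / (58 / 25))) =-2776576/25 = -111063.04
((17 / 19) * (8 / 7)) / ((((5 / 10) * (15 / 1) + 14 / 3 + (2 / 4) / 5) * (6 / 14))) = 85/437 = 0.19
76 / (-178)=-38/89 = -0.43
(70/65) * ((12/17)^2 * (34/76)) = 1008/4199 = 0.24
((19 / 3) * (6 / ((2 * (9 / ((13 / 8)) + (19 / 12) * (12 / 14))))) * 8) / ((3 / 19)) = 525616/3765 = 139.61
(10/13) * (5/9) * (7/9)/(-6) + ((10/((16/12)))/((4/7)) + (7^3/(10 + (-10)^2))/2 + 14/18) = 15.41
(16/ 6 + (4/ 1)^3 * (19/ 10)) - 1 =1849/15 = 123.27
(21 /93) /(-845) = -7/26195 = 0.00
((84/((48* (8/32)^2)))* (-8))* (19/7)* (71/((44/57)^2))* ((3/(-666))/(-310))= -1460967/1387870 = -1.05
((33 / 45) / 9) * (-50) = -4.07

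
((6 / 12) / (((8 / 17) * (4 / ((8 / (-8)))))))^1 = -17/64 = -0.27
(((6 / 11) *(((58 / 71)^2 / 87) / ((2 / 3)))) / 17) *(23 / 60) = 667/4713335 = 0.00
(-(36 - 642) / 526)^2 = 91809/69169 = 1.33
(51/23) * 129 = 6579/23 = 286.04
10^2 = 100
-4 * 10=-40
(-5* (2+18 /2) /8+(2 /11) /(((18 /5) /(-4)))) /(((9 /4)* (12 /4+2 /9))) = -5605/5742 = -0.98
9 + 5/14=131/14 = 9.36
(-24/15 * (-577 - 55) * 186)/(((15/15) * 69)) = 313472/115 = 2725.84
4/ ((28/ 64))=64/7 = 9.14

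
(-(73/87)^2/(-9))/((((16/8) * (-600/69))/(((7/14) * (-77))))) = 9437659/54496800 = 0.17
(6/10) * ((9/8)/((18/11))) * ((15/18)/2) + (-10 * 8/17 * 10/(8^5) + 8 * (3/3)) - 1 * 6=37783/17408 = 2.17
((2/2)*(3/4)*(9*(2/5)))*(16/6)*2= 72/5 = 14.40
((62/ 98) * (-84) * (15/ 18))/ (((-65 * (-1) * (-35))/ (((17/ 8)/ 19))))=527/242060 = 0.00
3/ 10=0.30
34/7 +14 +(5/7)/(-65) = 245/13 = 18.85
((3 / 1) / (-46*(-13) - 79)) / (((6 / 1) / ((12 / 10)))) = 1/865 = 0.00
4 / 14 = 2/7 = 0.29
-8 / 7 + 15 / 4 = 73/28 = 2.61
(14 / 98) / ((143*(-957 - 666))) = -1/1624623 = 0.00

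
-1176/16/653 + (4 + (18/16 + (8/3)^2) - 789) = -36525623/47016 = -776.88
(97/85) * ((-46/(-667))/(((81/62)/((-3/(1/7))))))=-84196/66555 = -1.27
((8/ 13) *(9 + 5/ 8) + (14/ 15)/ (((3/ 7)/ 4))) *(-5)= -8561/117 = -73.17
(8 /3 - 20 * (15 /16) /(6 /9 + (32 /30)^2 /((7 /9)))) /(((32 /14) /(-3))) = 576443/71552 = 8.06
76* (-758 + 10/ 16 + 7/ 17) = -1955993/34 = -57529.21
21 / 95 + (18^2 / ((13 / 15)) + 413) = 787.07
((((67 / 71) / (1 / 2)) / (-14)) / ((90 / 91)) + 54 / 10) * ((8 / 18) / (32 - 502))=-6727/1351485 = 0.00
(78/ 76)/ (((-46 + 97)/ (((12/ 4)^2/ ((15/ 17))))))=39/190 = 0.21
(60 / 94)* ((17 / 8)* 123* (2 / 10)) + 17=9469/188 = 50.37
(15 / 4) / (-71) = -15/284 = -0.05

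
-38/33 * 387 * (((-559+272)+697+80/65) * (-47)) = 111971484/13 = 8613191.08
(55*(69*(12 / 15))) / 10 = 1518/5 = 303.60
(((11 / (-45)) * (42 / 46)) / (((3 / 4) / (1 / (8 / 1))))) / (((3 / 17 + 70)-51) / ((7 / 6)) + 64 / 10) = -9163/5625432 = 0.00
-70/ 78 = -35/39 = -0.90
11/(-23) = -11/23 = -0.48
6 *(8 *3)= 144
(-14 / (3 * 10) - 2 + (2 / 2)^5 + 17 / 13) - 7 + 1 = -1201/195 = -6.16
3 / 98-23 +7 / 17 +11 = -11.56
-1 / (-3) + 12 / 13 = 49/39 = 1.26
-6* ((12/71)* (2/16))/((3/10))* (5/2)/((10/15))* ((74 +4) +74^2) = -8800.35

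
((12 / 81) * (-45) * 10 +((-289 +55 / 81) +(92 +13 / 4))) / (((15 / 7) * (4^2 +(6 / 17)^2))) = -34049113/4529520 = -7.52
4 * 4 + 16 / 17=288/17 = 16.94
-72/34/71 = -36/1207 = -0.03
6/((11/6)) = 36/11 = 3.27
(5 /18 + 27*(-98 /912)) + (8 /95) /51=-304873/116280 = -2.62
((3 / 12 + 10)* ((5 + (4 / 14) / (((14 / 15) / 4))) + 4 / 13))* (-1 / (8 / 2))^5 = -170601/2609152 = -0.07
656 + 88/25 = 16488/25 = 659.52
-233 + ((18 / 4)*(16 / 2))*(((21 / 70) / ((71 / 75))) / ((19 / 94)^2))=1185137/25631 = 46.24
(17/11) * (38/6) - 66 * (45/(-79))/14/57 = 3410096/346731 = 9.83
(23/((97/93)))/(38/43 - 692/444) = -10209447/312437 = -32.68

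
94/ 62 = 47/31 = 1.52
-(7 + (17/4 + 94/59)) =-3031/236 = -12.84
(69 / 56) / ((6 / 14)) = 2.88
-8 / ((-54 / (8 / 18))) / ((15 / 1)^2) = 16/54675 = 0.00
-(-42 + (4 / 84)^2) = 18521/441 = 42.00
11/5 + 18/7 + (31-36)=-8/35 = -0.23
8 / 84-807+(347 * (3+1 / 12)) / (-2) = -225433/168 = -1341.86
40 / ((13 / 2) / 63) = 5040/13 = 387.69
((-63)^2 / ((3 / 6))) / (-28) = -567/2 = -283.50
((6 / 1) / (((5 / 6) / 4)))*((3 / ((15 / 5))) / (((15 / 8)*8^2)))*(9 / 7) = 54/175 = 0.31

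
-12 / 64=-3/16 = -0.19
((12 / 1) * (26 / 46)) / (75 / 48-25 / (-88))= 2112/575 = 3.67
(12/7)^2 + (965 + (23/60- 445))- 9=1512107/2940 = 514.32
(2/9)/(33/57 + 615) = 19/52632 = 0.00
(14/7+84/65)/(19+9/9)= 0.16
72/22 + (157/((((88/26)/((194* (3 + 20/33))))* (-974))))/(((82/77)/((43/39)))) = -493733087/15813864 = -31.22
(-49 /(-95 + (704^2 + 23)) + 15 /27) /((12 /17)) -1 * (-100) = 770569849/7645536 = 100.79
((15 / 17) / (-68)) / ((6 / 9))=-45/2312 = -0.02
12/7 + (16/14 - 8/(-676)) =3394/1183 = 2.87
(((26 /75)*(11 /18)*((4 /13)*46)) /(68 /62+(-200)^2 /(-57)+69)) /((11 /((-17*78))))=0.57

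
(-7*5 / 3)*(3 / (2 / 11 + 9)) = -385/101 = -3.81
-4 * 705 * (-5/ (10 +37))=300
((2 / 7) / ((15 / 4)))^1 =0.08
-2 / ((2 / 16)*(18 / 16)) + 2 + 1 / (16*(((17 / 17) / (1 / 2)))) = -3511/288 = -12.19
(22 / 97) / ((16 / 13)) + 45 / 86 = 23609/33368 = 0.71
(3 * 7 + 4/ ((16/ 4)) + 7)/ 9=29/9 = 3.22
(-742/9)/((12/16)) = -2968/27 = -109.93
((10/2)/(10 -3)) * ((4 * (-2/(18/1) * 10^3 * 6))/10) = -4000/21 = -190.48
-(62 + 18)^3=-512000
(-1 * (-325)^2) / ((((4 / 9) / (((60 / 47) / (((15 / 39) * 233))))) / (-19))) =704413125/10951 = 64324.09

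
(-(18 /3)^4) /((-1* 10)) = 648/5 = 129.60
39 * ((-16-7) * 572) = -513084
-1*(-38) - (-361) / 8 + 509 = 592.12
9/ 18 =1/2 = 0.50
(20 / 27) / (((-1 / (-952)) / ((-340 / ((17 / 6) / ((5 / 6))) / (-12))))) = 5876.54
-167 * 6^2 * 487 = -2927844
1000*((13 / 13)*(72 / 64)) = 1125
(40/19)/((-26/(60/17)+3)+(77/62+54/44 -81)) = -409200/16112779 = -0.03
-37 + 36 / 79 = -2887/79 = -36.54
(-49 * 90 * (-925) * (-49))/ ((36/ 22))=-122150875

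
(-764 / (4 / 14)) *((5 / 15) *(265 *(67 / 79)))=-47476870/237 = -200324.35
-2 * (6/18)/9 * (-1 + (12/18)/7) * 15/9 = 190/1701 = 0.11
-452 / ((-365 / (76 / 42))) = 2.24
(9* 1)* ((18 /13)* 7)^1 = 1134/13 = 87.23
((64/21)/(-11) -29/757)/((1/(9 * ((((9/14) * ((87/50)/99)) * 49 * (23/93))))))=-110349147/283950700 = -0.39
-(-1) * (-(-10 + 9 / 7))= 61/7 = 8.71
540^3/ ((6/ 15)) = 393660000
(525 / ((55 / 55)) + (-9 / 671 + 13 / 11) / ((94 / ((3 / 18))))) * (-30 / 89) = -496709710/2806793 = -176.97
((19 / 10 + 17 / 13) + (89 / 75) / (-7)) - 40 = -504529/13650 = -36.96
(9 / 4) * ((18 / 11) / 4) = 0.92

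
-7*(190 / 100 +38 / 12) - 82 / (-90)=-311/9 = -34.56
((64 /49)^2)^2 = 16777216/5764801 = 2.91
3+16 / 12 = 13/3 = 4.33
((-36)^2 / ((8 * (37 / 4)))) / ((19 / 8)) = 5184/703 = 7.37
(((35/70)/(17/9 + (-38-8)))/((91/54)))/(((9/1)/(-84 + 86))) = -54/36127 = 0.00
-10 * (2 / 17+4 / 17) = -60/17 = -3.53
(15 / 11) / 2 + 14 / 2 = 169/22 = 7.68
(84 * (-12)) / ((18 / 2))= -112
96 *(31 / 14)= 1488/7 = 212.57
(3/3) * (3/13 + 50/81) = 893/1053 = 0.85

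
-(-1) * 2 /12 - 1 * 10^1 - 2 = -71/6 = -11.83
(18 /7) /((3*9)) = 2/21 = 0.10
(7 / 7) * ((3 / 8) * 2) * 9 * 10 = 135/2 = 67.50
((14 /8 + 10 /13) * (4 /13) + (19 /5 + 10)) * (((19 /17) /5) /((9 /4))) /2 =468008/646425 = 0.72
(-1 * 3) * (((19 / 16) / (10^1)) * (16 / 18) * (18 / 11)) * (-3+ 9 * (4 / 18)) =57/110 = 0.52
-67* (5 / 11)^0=-67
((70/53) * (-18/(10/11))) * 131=-181566/53 = -3425.77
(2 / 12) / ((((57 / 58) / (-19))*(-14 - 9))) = 0.14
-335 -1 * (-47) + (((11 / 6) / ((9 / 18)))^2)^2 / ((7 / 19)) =114883/567 = 202.62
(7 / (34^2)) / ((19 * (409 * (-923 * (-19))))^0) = 7/1156 = 0.01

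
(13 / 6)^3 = 2197/216 = 10.17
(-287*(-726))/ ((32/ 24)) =156271.50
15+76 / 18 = 173/9 = 19.22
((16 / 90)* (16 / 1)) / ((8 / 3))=16/15 = 1.07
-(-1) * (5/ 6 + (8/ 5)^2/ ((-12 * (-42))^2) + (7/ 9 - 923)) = -182849623/198450 = -921.39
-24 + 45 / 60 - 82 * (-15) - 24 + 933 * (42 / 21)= 12195/4 = 3048.75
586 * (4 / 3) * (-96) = -75008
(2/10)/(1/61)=61/5 = 12.20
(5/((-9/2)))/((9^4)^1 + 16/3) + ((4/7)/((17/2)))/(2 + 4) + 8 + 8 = 112598294/7032543 = 16.01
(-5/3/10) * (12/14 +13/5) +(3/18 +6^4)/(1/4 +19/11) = 11966053/18270 = 654.96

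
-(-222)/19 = 222/19 = 11.68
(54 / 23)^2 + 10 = 15.51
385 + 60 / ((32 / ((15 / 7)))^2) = 4832815/12544 = 385.27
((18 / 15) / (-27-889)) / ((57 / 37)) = -37/43510 = 0.00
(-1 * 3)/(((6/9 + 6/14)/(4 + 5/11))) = -3087/253 = -12.20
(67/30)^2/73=4489/65700 = 0.07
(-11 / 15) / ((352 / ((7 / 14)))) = -1/960 = 0.00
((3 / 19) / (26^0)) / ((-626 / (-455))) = 1365/11894 = 0.11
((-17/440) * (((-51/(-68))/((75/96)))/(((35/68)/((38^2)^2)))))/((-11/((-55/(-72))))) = 301302152/28875 = 10434.71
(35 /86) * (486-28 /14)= 8470/43 = 196.98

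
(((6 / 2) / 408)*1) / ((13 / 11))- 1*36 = -63637/1768 = -35.99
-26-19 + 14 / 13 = -571/13 = -43.92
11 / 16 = 0.69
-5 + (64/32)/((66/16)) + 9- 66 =-2030/33 = -61.52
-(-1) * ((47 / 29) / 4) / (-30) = -47/3480 = -0.01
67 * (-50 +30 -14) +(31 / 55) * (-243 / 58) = -7274353/3190 = -2280.36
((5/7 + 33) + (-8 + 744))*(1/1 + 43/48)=5837/4 = 1459.25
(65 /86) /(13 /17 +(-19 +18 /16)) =-340/7697 = -0.04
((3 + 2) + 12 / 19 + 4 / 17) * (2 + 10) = 22740/323 = 70.40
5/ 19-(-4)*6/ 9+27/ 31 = 6716/1767 = 3.80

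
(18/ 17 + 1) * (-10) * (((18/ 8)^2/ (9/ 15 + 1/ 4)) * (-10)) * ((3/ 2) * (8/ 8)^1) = 1063125/578 = 1839.32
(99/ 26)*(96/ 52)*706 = 838728/169 = 4962.89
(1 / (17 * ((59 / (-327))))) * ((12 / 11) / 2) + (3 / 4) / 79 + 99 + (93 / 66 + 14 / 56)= 87588445/871607 = 100.49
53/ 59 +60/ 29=5077/1711 = 2.97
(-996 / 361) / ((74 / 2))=-996/13357 = -0.07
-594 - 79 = -673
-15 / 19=-0.79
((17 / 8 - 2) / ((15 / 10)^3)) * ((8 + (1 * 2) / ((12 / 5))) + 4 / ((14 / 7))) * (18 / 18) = 65/162 = 0.40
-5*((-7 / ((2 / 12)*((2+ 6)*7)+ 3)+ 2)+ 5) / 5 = -238/37 = -6.43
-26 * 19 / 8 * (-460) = 28405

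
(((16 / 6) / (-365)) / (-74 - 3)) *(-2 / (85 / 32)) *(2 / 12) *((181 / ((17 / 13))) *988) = -595139584/365505525 = -1.63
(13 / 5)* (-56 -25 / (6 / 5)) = -5993/30 = -199.77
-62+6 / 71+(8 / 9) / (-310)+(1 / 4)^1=-24431771/396180 = -61.67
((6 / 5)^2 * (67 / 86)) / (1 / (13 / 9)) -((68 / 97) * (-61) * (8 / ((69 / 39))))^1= 194.98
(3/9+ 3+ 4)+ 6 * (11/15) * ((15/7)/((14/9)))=1969/147 = 13.39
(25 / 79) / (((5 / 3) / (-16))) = -240/79 = -3.04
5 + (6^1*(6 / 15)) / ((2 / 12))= 97/5 = 19.40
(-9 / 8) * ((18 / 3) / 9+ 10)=-12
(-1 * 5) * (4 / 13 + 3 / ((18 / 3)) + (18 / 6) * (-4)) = 1455/26 = 55.96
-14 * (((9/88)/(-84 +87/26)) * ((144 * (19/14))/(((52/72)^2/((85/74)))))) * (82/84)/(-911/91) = -64360980/86391041 = -0.74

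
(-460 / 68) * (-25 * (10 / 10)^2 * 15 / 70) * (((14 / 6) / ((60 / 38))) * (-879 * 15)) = -48015375/68 = -706108.46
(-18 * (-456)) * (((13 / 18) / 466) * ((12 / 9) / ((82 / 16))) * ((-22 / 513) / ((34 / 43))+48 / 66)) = 107436160/48233097 = 2.23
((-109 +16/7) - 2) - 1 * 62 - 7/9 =-10804/63 = -171.49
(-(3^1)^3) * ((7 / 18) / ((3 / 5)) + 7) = -413/2 = -206.50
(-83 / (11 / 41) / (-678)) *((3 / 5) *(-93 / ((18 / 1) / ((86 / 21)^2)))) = -195056557/8222445 = -23.72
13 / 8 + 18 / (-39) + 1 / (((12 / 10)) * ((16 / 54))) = 827/208 = 3.98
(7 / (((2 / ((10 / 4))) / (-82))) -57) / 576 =-1549/1152 = -1.34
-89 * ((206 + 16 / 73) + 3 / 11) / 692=-26.56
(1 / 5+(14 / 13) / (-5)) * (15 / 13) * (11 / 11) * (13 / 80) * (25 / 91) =-15/18928 = 0.00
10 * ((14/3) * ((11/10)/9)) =5.70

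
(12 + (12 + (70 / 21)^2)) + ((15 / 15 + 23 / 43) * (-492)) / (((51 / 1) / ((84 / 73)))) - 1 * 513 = -237697207/480267 = -494.93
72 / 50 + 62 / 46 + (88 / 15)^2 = 37.21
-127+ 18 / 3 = -121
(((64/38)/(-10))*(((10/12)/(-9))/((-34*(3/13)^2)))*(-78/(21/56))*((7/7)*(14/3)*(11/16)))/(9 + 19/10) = 13533520/25665903 = 0.53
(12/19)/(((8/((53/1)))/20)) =1590/19 = 83.68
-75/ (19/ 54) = -4050/19 = -213.16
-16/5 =-3.20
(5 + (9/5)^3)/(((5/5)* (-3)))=-3.61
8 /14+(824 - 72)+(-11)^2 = 6115/7 = 873.57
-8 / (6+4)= -4/5 = -0.80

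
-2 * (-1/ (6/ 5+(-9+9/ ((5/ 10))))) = 10/51 = 0.20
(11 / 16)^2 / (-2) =-121/512 = -0.24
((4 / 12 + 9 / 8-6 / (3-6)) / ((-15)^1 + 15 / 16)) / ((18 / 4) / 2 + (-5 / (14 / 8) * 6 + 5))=4648/186975 = 0.02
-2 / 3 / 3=-2/9 = -0.22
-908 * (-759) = 689172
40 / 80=1/2 = 0.50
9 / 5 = 1.80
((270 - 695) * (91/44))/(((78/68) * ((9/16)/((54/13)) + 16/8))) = -161840/451 = -358.85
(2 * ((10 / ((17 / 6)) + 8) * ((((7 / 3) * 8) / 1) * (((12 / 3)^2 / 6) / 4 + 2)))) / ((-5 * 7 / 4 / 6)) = -200704/255 = -787.07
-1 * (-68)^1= 68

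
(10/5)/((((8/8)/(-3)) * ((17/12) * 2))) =-36/17 = -2.12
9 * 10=90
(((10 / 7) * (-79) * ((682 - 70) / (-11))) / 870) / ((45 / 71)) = 11.39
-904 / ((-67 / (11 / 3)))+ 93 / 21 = 75839/1407 = 53.90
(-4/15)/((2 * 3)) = -2/45 = -0.04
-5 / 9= -0.56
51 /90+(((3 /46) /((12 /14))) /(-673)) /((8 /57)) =4204303/7429920 = 0.57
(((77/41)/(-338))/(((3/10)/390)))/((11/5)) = -3.28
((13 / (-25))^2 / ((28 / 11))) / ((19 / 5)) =1859/66500 = 0.03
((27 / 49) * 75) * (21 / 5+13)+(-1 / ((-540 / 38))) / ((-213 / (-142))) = 14107081/19845 = 710.86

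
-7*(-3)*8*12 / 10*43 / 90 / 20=602/125 = 4.82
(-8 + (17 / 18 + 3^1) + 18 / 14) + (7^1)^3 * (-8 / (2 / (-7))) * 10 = 12100691/126 = 96037.23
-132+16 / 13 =-1700/13 = -130.77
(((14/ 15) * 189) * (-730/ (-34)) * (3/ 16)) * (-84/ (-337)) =2028159/11458 = 177.01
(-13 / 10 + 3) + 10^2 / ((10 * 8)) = 59/20 = 2.95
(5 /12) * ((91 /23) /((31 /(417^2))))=26373165/2852 = 9247.25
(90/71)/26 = 45/923 = 0.05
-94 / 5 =-18.80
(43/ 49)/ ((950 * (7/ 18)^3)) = 125388/7983325 = 0.02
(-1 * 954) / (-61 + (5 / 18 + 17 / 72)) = 15.77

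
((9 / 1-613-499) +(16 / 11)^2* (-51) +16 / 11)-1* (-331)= -106292/121 = -878.45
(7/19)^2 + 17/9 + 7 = 9.02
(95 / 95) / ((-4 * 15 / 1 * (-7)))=1/420 = 0.00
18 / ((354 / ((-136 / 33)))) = -136/649 = -0.21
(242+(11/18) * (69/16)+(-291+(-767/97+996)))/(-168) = -8769373/1564416 = -5.61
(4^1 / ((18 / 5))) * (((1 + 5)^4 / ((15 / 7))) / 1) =672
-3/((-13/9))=27/13 = 2.08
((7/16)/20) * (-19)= -133/320 = -0.42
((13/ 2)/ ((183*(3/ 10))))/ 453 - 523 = -130068466/248697 = -523.00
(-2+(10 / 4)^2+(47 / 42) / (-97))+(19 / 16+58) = 63.43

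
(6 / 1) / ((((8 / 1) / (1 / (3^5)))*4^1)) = 1/1296 = 0.00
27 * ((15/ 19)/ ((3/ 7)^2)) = 116.05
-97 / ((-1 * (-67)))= -97/67 = -1.45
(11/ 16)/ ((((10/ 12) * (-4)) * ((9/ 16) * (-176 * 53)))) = 1/25440 = 0.00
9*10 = 90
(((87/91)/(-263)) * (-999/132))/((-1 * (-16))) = 28971/16848832 = 0.00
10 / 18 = 5/9 = 0.56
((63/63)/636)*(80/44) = 5/1749 = 0.00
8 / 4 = 2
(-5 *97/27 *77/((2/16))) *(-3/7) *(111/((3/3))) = 1579160/3 = 526386.67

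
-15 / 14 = -1.07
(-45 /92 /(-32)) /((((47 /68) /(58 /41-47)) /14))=-10008495/709136 = -14.11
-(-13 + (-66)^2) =-4343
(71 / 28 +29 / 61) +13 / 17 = 3.78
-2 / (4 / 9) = -9/2 = -4.50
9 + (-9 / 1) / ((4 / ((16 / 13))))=81/13 = 6.23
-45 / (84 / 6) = -45/14 = -3.21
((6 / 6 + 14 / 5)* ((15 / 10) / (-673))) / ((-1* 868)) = 57/5841640 = 0.00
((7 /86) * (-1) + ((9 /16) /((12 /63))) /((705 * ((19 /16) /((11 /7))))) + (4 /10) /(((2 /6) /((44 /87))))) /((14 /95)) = 11827111/3282104 = 3.60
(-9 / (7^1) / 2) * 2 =-9/7 = -1.29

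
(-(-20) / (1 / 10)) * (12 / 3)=800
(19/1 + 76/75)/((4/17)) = 25517/300 = 85.06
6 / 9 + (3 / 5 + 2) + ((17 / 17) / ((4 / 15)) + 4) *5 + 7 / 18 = 7633/180 = 42.41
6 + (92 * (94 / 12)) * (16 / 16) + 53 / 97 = 211619/291 = 727.21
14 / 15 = 0.93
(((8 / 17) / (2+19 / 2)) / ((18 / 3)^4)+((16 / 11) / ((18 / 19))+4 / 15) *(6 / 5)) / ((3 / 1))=18833963/26128575 = 0.72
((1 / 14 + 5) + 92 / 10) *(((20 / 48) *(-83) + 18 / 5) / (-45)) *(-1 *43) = -422.52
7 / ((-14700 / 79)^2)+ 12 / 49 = 7566241/30870000 = 0.25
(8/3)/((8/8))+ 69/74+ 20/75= 4291/1110 = 3.87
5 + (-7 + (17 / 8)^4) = 75329/4096 = 18.39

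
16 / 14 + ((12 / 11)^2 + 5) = 7.33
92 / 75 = 1.23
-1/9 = -0.11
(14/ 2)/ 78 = 7/78 = 0.09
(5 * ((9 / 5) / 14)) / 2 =9/28 = 0.32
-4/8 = -1/2 = -0.50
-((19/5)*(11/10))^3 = -9129329/125000 = -73.03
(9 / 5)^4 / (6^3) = 243/5000 = 0.05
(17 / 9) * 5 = 85/9 = 9.44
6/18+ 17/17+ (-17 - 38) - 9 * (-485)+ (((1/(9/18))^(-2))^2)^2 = 3311107/768 = 4311.34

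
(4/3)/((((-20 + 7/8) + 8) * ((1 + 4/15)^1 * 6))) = -0.02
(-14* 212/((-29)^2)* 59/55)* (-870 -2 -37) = 3441.29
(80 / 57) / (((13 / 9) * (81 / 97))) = 7760/6669 = 1.16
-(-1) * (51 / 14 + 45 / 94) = 1356/329 = 4.12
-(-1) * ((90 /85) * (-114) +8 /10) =-10192/85 = -119.91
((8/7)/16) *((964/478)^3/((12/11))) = 153972731/286690299 = 0.54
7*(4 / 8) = 7/2 = 3.50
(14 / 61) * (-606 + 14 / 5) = -42224/305 = -138.44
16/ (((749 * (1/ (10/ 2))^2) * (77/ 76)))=30400/57673 = 0.53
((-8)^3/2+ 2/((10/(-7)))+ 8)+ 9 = -1202/5 = -240.40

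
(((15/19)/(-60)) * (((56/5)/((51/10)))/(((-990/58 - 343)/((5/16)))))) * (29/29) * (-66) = -11165/6745532 = 0.00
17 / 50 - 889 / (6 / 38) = -844499/150 = -5629.99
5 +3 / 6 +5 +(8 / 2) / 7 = 155/14 = 11.07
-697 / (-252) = 697/252 = 2.77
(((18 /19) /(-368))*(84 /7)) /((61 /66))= -891/26657 = -0.03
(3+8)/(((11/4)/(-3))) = -12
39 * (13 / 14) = 507/14 = 36.21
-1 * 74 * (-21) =1554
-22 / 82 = -11/41 = -0.27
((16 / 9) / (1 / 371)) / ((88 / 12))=2968/33 = 89.94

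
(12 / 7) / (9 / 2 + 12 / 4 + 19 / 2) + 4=488/119 = 4.10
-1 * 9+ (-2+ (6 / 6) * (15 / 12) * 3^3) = 91/4 = 22.75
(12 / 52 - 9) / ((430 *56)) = -57/156520 = 0.00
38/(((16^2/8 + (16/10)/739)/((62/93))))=70205/88686 = 0.79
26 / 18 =13/9 = 1.44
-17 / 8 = -2.12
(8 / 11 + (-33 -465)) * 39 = -213330/11 = -19393.64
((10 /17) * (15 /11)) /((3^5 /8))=400/15147 = 0.03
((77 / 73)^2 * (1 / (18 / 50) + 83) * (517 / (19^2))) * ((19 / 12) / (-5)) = -591601549/13668885 = -43.28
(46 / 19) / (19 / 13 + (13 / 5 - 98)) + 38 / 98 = 1028878/2842343 = 0.36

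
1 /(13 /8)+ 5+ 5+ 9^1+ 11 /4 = 1163/52 = 22.37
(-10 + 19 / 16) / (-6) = 1.47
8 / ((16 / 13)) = 13/2 = 6.50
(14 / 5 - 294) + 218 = -366/5 = -73.20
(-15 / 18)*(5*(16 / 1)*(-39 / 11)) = 2600/11 = 236.36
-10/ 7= -1.43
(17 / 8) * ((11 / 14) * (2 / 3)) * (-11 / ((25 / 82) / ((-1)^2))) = -84337/2100 = -40.16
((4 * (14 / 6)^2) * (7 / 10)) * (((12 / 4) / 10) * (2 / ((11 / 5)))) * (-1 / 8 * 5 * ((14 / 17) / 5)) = -2401/5610 = -0.43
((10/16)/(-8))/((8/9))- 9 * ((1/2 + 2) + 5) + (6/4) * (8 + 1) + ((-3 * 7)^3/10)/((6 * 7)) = -194913/2560 = -76.14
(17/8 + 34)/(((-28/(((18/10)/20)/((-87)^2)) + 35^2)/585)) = -11271/1255240 = -0.01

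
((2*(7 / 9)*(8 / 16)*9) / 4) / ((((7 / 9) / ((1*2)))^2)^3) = 8503056/16807 = 505.92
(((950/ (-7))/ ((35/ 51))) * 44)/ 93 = -142120/1519 = -93.56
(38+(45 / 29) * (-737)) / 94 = -32063/2726 = -11.76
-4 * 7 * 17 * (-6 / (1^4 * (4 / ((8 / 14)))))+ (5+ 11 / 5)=2076/5 = 415.20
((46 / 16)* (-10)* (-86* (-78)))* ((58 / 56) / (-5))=39948.54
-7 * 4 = -28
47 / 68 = 0.69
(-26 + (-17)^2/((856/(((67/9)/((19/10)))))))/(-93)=1806073/6806484 = 0.27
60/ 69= 20/23 = 0.87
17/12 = 1.42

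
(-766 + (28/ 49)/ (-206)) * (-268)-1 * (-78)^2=143626620/721 = 199204.74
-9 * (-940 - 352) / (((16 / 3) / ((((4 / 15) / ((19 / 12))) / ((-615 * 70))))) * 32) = -153/574000 = 0.00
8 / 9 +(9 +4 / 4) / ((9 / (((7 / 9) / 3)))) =286/243 = 1.18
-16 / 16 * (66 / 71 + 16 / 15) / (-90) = 1063/47925 = 0.02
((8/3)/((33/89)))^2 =506944/9801 = 51.72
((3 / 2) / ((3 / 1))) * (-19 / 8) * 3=-57/16 = -3.56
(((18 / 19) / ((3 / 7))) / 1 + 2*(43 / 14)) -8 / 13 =13379/1729 = 7.74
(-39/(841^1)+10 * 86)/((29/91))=65813111/24389 = 2698.48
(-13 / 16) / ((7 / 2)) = -0.23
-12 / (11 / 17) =-18.55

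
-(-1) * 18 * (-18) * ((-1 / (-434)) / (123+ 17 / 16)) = -2592/430745 = -0.01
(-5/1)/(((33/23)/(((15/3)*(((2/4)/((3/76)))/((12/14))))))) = -257.49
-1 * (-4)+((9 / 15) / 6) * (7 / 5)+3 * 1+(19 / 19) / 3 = 1121/150 = 7.47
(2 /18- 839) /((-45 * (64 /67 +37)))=101170/205983 = 0.49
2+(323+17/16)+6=5313/16 = 332.06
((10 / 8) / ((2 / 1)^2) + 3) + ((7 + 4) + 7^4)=38645/16 = 2415.31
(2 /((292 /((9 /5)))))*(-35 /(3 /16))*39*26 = -170352/73 = -2333.59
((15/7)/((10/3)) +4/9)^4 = 352275361/252047376 = 1.40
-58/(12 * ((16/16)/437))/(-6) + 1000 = 48673/36 = 1352.03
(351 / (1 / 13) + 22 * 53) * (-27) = -154683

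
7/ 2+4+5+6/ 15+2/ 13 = 1697/130 = 13.05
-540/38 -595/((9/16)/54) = -1085550/19 = -57134.21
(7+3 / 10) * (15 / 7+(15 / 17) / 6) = 7957/476 = 16.72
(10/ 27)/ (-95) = -2/513 = 0.00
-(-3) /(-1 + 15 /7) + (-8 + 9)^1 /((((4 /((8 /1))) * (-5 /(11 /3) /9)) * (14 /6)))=-849/280 = -3.03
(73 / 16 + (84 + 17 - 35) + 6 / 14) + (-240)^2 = 6459151/112 = 57670.99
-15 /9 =-5/3 = -1.67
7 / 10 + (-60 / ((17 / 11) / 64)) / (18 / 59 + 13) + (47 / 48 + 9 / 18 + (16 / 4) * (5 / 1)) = -105416593/640560 = -164.57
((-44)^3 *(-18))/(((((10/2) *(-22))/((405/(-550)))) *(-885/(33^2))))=-93148704/7375 = -12630.33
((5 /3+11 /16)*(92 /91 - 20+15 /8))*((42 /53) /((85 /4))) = -1407867/937040 = -1.50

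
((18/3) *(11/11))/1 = 6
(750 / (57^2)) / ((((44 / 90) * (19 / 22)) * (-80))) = -375/54872 = -0.01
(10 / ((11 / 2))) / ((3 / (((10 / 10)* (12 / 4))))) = 20/11 = 1.82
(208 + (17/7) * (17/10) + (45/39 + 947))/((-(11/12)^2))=-6911064/5005 = -1380.83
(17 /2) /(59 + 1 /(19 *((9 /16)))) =0.14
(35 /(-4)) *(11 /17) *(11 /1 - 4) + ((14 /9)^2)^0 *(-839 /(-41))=-53443/2788 = -19.17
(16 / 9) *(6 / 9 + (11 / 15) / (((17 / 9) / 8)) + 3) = 12.04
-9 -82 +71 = -20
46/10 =23/5 = 4.60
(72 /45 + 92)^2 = 219024/25 = 8760.96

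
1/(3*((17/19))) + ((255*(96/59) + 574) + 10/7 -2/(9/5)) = 62532167/63189 = 989.61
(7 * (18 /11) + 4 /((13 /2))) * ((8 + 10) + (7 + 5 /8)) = 176915/572 = 309.29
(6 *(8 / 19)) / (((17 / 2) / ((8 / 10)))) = 384/1615 = 0.24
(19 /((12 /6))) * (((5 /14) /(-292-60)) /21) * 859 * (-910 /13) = 27.60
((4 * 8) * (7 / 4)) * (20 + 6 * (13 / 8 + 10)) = 5026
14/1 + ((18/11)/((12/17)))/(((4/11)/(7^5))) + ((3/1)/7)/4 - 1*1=6000833/56 = 107157.73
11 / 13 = 0.85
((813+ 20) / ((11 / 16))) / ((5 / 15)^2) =10904.73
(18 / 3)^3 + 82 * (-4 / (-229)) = 49792/229 = 217.43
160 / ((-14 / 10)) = -800/7 = -114.29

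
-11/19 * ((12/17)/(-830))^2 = -396/945687475 = 0.00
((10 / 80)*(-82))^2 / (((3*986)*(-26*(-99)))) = 1681/121822272 = 0.00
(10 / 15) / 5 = 2/15 = 0.13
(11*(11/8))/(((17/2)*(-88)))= -0.02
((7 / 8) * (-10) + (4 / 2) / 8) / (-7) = 17/14 = 1.21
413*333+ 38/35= 137530.09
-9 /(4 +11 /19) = -57/29 = -1.97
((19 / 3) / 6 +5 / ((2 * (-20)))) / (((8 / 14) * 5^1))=469/1440 = 0.33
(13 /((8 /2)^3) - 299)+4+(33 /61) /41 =-47184255/160064 = -294.78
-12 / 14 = -6/7 = -0.86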